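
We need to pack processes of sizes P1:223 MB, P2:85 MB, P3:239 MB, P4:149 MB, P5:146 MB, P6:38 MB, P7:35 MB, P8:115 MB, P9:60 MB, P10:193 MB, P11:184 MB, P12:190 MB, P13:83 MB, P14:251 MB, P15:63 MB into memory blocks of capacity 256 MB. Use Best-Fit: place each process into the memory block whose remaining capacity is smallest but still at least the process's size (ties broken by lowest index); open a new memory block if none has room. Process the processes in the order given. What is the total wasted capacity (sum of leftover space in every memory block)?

memory block 1: place P1 (223 MB), 33 MB left
memory block 2: place P2 (85 MB), 171 MB left
memory block 3: place P3 (239 MB), 17 MB left
memory block 2: place P4 (149 MB), 22 MB left
memory block 4: place P5 (146 MB), 110 MB left
memory block 4: place P6 (38 MB), 72 MB left
memory block 4: place P7 (35 MB), 37 MB left
memory block 5: place P8 (115 MB), 141 MB left
memory block 5: place P9 (60 MB), 81 MB left
memory block 6: place P10 (193 MB), 63 MB left
memory block 7: place P11 (184 MB), 72 MB left
memory block 8: place P12 (190 MB), 66 MB left
memory block 9: place P13 (83 MB), 173 MB left
memory block 10: place P14 (251 MB), 5 MB left
memory block 6: place P15 (63 MB), 0 MB left
10 memory blocks × 256 MB = 2560 MB; used 2054 MB; unused 506 MB.

506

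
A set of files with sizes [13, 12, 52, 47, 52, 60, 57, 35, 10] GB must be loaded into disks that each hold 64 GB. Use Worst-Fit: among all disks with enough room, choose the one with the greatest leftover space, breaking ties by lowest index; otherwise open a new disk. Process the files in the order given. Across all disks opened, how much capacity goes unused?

13 GB → disk 1 (remaining 51 GB)
12 GB → disk 1 (remaining 39 GB)
52 GB → disk 2 (remaining 12 GB)
47 GB → disk 3 (remaining 17 GB)
52 GB → disk 4 (remaining 12 GB)
60 GB → disk 5 (remaining 4 GB)
57 GB → disk 6 (remaining 7 GB)
35 GB → disk 1 (remaining 4 GB)
10 GB → disk 3 (remaining 7 GB)
6 disks × 64 GB = 384 GB; used 338 GB; unused 46 GB.

46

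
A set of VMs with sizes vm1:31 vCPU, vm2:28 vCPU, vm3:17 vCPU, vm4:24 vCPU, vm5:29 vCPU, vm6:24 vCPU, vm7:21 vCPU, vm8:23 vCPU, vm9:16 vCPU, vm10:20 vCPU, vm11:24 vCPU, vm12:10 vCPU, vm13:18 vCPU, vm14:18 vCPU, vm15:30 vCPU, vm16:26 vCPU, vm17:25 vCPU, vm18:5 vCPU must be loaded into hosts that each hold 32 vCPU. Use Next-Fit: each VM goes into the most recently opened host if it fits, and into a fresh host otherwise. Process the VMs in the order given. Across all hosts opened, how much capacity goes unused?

123

vm1 (31 vCPU) → host 1 (remaining 1 vCPU)
vm2 (28 vCPU) → host 2 (remaining 4 vCPU)
vm3 (17 vCPU) → host 3 (remaining 15 vCPU)
vm4 (24 vCPU) → host 4 (remaining 8 vCPU)
vm5 (29 vCPU) → host 5 (remaining 3 vCPU)
vm6 (24 vCPU) → host 6 (remaining 8 vCPU)
vm7 (21 vCPU) → host 7 (remaining 11 vCPU)
vm8 (23 vCPU) → host 8 (remaining 9 vCPU)
vm9 (16 vCPU) → host 9 (remaining 16 vCPU)
vm10 (20 vCPU) → host 10 (remaining 12 vCPU)
vm11 (24 vCPU) → host 11 (remaining 8 vCPU)
vm12 (10 vCPU) → host 12 (remaining 22 vCPU)
vm13 (18 vCPU) → host 12 (remaining 4 vCPU)
vm14 (18 vCPU) → host 13 (remaining 14 vCPU)
vm15 (30 vCPU) → host 14 (remaining 2 vCPU)
vm16 (26 vCPU) → host 15 (remaining 6 vCPU)
vm17 (25 vCPU) → host 16 (remaining 7 vCPU)
vm18 (5 vCPU) → host 16 (remaining 2 vCPU)
16 hosts × 32 vCPU = 512 vCPU; used 389 vCPU; unused 123 vCPU.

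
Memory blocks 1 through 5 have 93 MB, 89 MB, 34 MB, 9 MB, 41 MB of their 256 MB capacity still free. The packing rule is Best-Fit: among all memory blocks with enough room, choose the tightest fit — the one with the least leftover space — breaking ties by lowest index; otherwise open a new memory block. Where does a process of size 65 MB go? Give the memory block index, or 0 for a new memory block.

2

Memory blocks with room: memory block 1 (93 MB), memory block 2 (89 MB).
Tightest fit is memory block 2 with 89 MB free.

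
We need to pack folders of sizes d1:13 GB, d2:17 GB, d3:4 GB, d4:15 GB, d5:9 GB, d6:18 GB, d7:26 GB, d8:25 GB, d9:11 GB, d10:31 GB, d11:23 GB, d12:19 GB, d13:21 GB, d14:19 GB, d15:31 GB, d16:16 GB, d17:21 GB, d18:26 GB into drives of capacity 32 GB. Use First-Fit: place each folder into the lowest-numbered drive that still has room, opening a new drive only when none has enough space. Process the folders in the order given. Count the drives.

drive 1: place d1 (13 GB), 19 GB left
drive 1: place d2 (17 GB), 2 GB left
drive 2: place d3 (4 GB), 28 GB left
drive 2: place d4 (15 GB), 13 GB left
drive 2: place d5 (9 GB), 4 GB left
drive 3: place d6 (18 GB), 14 GB left
drive 4: place d7 (26 GB), 6 GB left
drive 5: place d8 (25 GB), 7 GB left
drive 3: place d9 (11 GB), 3 GB left
drive 6: place d10 (31 GB), 1 GB left
drive 7: place d11 (23 GB), 9 GB left
drive 8: place d12 (19 GB), 13 GB left
drive 9: place d13 (21 GB), 11 GB left
drive 10: place d14 (19 GB), 13 GB left
drive 11: place d15 (31 GB), 1 GB left
drive 12: place d16 (16 GB), 16 GB left
drive 13: place d17 (21 GB), 11 GB left
drive 14: place d18 (26 GB), 6 GB left
Final drives: [13,17] [4,15,9] [18,11] [26] [25] [31] [23] [19] [21] [19] [31] [16] [21] [26].

14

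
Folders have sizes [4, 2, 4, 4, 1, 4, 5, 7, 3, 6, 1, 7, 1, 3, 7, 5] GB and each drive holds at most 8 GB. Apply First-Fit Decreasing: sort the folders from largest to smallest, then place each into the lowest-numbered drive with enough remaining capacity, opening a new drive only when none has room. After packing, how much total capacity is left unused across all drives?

0

Sorted descending: 7, 7, 7, 6, 5, 5, 4, 4, 4, 4, 3, 3, 2, 1, 1, 1.
drive 1: place 7 GB, 1 GB left
drive 2: place 7 GB, 1 GB left
drive 3: place 7 GB, 1 GB left
drive 4: place 6 GB, 2 GB left
drive 5: place 5 GB, 3 GB left
drive 6: place 5 GB, 3 GB left
drive 7: place 4 GB, 4 GB left
drive 7: place 4 GB, 0 GB left
drive 8: place 4 GB, 4 GB left
drive 8: place 4 GB, 0 GB left
drive 5: place 3 GB, 0 GB left
drive 6: place 3 GB, 0 GB left
drive 4: place 2 GB, 0 GB left
drive 1: place 1 GB, 0 GB left
drive 2: place 1 GB, 0 GB left
drive 3: place 1 GB, 0 GB left
8 drives × 8 GB = 64 GB; used 64 GB; unused 0 GB.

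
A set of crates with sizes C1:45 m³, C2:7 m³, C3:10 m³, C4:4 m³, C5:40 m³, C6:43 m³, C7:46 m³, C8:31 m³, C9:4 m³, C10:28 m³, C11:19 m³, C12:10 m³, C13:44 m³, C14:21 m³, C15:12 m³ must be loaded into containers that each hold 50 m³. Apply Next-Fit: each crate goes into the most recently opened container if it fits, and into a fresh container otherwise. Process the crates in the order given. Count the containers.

container 1: place C1 (45 m³), 5 m³ left
container 2: place C2 (7 m³), 43 m³ left
container 2: place C3 (10 m³), 33 m³ left
container 2: place C4 (4 m³), 29 m³ left
container 3: place C5 (40 m³), 10 m³ left
container 4: place C6 (43 m³), 7 m³ left
container 5: place C7 (46 m³), 4 m³ left
container 6: place C8 (31 m³), 19 m³ left
container 6: place C9 (4 m³), 15 m³ left
container 7: place C10 (28 m³), 22 m³ left
container 7: place C11 (19 m³), 3 m³ left
container 8: place C12 (10 m³), 40 m³ left
container 9: place C13 (44 m³), 6 m³ left
container 10: place C14 (21 m³), 29 m³ left
container 10: place C15 (12 m³), 17 m³ left

10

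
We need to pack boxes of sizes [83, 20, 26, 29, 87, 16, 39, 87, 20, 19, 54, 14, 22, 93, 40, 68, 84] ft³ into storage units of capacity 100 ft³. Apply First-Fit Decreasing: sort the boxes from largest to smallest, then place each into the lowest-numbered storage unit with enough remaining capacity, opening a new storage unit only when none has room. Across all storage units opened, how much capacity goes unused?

99

Sorted descending: 93, 87, 87, 84, 83, 68, 54, 40, 39, 29, 26, 22, 20, 20, 19, 16, 14.
Put 93 ft³ in storage unit 1; 7 ft³ remain.
Put 87 ft³ in storage unit 2; 13 ft³ remain.
Put 87 ft³ in storage unit 3; 13 ft³ remain.
Put 84 ft³ in storage unit 4; 16 ft³ remain.
Put 83 ft³ in storage unit 5; 17 ft³ remain.
Put 68 ft³ in storage unit 6; 32 ft³ remain.
Put 54 ft³ in storage unit 7; 46 ft³ remain.
Put 40 ft³ in storage unit 7; 6 ft³ remain.
Put 39 ft³ in storage unit 8; 61 ft³ remain.
Put 29 ft³ in storage unit 6; 3 ft³ remain.
Put 26 ft³ in storage unit 8; 35 ft³ remain.
Put 22 ft³ in storage unit 8; 13 ft³ remain.
Put 20 ft³ in storage unit 9; 80 ft³ remain.
Put 20 ft³ in storage unit 9; 60 ft³ remain.
Put 19 ft³ in storage unit 9; 41 ft³ remain.
Put 16 ft³ in storage unit 4; 0 ft³ remain.
Put 14 ft³ in storage unit 5; 3 ft³ remain.
9 storage units × 100 ft³ = 900 ft³; used 801 ft³; unused 99 ft³.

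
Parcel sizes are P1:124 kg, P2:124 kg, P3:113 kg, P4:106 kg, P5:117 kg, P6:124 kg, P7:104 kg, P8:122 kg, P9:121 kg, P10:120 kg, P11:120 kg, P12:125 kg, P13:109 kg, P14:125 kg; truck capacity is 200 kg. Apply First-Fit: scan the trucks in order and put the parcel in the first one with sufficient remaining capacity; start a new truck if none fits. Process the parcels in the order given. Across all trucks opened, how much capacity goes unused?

1146

P1 (124 kg) → truck 1 (remaining 76 kg)
P2 (124 kg) → truck 2 (remaining 76 kg)
P3 (113 kg) → truck 3 (remaining 87 kg)
P4 (106 kg) → truck 4 (remaining 94 kg)
P5 (117 kg) → truck 5 (remaining 83 kg)
P6 (124 kg) → truck 6 (remaining 76 kg)
P7 (104 kg) → truck 7 (remaining 96 kg)
P8 (122 kg) → truck 8 (remaining 78 kg)
P9 (121 kg) → truck 9 (remaining 79 kg)
P10 (120 kg) → truck 10 (remaining 80 kg)
P11 (120 kg) → truck 11 (remaining 80 kg)
P12 (125 kg) → truck 12 (remaining 75 kg)
P13 (109 kg) → truck 13 (remaining 91 kg)
P14 (125 kg) → truck 14 (remaining 75 kg)
14 trucks × 200 kg = 2800 kg; used 1654 kg; unused 1146 kg.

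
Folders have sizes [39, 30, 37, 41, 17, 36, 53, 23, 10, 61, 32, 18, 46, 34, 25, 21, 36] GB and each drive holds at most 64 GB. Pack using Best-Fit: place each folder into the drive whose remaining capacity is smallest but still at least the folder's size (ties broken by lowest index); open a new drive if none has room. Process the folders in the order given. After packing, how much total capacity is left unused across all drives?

39 GB → drive 1 (remaining 25 GB)
30 GB → drive 2 (remaining 34 GB)
37 GB → drive 3 (remaining 27 GB)
41 GB → drive 4 (remaining 23 GB)
17 GB → drive 4 (remaining 6 GB)
36 GB → drive 5 (remaining 28 GB)
53 GB → drive 6 (remaining 11 GB)
23 GB → drive 1 (remaining 2 GB)
10 GB → drive 6 (remaining 1 GB)
61 GB → drive 7 (remaining 3 GB)
32 GB → drive 2 (remaining 2 GB)
18 GB → drive 3 (remaining 9 GB)
46 GB → drive 8 (remaining 18 GB)
34 GB → drive 9 (remaining 30 GB)
25 GB → drive 5 (remaining 3 GB)
21 GB → drive 9 (remaining 9 GB)
36 GB → drive 10 (remaining 28 GB)
10 drives × 64 GB = 640 GB; used 559 GB; unused 81 GB.

81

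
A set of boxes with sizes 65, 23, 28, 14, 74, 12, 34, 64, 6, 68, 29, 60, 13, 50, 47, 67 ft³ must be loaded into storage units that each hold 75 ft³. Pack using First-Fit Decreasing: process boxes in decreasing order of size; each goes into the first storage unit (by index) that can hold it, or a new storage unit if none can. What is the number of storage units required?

10 storage units

Sorted descending: 74, 68, 67, 65, 64, 60, 50, 47, 34, 29, 28, 23, 14, 13, 12, 6.
Put 74 ft³ in storage unit 1; 1 ft³ remain.
Put 68 ft³ in storage unit 2; 7 ft³ remain.
Put 67 ft³ in storage unit 3; 8 ft³ remain.
Put 65 ft³ in storage unit 4; 10 ft³ remain.
Put 64 ft³ in storage unit 5; 11 ft³ remain.
Put 60 ft³ in storage unit 6; 15 ft³ remain.
Put 50 ft³ in storage unit 7; 25 ft³ remain.
Put 47 ft³ in storage unit 8; 28 ft³ remain.
Put 34 ft³ in storage unit 9; 41 ft³ remain.
Put 29 ft³ in storage unit 9; 12 ft³ remain.
Put 28 ft³ in storage unit 8; 0 ft³ remain.
Put 23 ft³ in storage unit 7; 2 ft³ remain.
Put 14 ft³ in storage unit 6; 1 ft³ remain.
Put 13 ft³ in storage unit 10; 62 ft³ remain.
Put 12 ft³ in storage unit 9; 0 ft³ remain.
Put 6 ft³ in storage unit 2; 1 ft³ remain.
Final storage units: [74] [68,6] [67] [65] [64] [60,14] [50,23] [47,28] [34,29,12] [13].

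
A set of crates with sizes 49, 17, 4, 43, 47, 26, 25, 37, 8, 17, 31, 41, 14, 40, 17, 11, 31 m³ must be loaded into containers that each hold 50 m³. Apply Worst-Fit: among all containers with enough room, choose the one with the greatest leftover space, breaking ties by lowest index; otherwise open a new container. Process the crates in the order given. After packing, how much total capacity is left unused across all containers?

Put 49 m³ in container 1; 1 m³ remain.
Put 17 m³ in container 2; 33 m³ remain.
Put 4 m³ in container 2; 29 m³ remain.
Put 43 m³ in container 3; 7 m³ remain.
Put 47 m³ in container 4; 3 m³ remain.
Put 26 m³ in container 2; 3 m³ remain.
Put 25 m³ in container 5; 25 m³ remain.
Put 37 m³ in container 6; 13 m³ remain.
Put 8 m³ in container 5; 17 m³ remain.
Put 17 m³ in container 5; 0 m³ remain.
Put 31 m³ in container 7; 19 m³ remain.
Put 41 m³ in container 8; 9 m³ remain.
Put 14 m³ in container 7; 5 m³ remain.
Put 40 m³ in container 9; 10 m³ remain.
Put 17 m³ in container 10; 33 m³ remain.
Put 11 m³ in container 10; 22 m³ remain.
Put 31 m³ in container 11; 19 m³ remain.
11 containers × 50 m³ = 550 m³; used 458 m³; unused 92 m³.

92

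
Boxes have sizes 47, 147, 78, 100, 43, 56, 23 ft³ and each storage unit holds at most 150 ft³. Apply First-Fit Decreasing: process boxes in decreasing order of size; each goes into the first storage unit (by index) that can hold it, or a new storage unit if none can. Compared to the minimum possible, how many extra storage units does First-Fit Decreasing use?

0

First-Fit Decreasing: [147] [100,47] [78,56] [43,23] → 4 storage units.
Total size 494 ft³; any packing needs at least ⌈494/150⌉ = 4 storage units.
So 4 is already optimal.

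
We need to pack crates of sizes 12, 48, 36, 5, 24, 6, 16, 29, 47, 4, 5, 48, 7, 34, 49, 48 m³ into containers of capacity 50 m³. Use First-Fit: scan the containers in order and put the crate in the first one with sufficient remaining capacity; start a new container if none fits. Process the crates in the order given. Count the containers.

12 m³ → container 1 (remaining 38 m³)
48 m³ → container 2 (remaining 2 m³)
36 m³ → container 1 (remaining 2 m³)
5 m³ → container 3 (remaining 45 m³)
24 m³ → container 3 (remaining 21 m³)
6 m³ → container 3 (remaining 15 m³)
16 m³ → container 4 (remaining 34 m³)
29 m³ → container 4 (remaining 5 m³)
47 m³ → container 5 (remaining 3 m³)
4 m³ → container 3 (remaining 11 m³)
5 m³ → container 3 (remaining 6 m³)
48 m³ → container 6 (remaining 2 m³)
7 m³ → container 7 (remaining 43 m³)
34 m³ → container 7 (remaining 9 m³)
49 m³ → container 8 (remaining 1 m³)
48 m³ → container 9 (remaining 2 m³)
Final containers: [12,36] [48] [5,24,6,4,5] [16,29] [47] [48] [7,34] [49] [48].

9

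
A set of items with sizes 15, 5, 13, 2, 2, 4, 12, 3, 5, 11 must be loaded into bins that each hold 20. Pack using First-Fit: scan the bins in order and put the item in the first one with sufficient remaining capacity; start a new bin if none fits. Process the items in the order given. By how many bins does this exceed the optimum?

First-Fit: [15,5] [13,2,2,3] [4,12] [5,11] → 4 bins.
Total size 72; any packing needs at least ⌈72/20⌉ = 4 bins.
So 4 is already optimal.

0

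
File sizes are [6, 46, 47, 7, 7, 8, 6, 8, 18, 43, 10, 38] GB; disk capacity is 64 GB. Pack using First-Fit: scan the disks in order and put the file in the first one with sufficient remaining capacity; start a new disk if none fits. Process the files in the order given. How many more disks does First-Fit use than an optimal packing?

First-Fit: [6,46,7] [47,7,8] [6,8,18,10] [43] [38] → 5 disks.
Total size 244 GB; any packing needs at least ⌈244/64⌉ = 4 disks.
An optimal packing achieves that bound: [47,10,7] [46,18] [43,8,8] [38,7,6,6] → 4 disks.
Excess: 5 − 4 = 1.

1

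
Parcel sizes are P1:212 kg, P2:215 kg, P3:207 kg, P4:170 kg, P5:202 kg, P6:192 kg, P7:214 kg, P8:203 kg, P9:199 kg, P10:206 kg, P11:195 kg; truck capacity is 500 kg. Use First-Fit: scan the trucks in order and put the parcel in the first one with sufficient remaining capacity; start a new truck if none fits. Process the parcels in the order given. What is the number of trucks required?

6 trucks

P1 (212 kg) → truck 1 (remaining 288 kg)
P2 (215 kg) → truck 1 (remaining 73 kg)
P3 (207 kg) → truck 2 (remaining 293 kg)
P4 (170 kg) → truck 2 (remaining 123 kg)
P5 (202 kg) → truck 3 (remaining 298 kg)
P6 (192 kg) → truck 3 (remaining 106 kg)
P7 (214 kg) → truck 4 (remaining 286 kg)
P8 (203 kg) → truck 4 (remaining 83 kg)
P9 (199 kg) → truck 5 (remaining 301 kg)
P10 (206 kg) → truck 5 (remaining 95 kg)
P11 (195 kg) → truck 6 (remaining 305 kg)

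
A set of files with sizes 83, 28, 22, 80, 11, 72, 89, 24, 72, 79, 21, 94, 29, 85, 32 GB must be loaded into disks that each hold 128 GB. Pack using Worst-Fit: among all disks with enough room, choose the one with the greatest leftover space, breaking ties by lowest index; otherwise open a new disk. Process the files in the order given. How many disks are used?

8

Put 83 GB in disk 1; 45 GB remain.
Put 28 GB in disk 1; 17 GB remain.
Put 22 GB in disk 2; 106 GB remain.
Put 80 GB in disk 2; 26 GB remain.
Put 11 GB in disk 2; 15 GB remain.
Put 72 GB in disk 3; 56 GB remain.
Put 89 GB in disk 4; 39 GB remain.
Put 24 GB in disk 3; 32 GB remain.
Put 72 GB in disk 5; 56 GB remain.
Put 79 GB in disk 6; 49 GB remain.
Put 21 GB in disk 5; 35 GB remain.
Put 94 GB in disk 7; 34 GB remain.
Put 29 GB in disk 6; 20 GB remain.
Put 85 GB in disk 8; 43 GB remain.
Put 32 GB in disk 8; 11 GB remain.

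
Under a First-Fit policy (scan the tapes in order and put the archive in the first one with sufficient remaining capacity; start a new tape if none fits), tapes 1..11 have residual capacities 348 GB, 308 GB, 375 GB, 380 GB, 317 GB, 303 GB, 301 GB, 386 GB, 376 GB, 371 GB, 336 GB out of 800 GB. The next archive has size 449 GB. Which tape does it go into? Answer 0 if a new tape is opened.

No tape has ≥ 449 GB free, so a new tape is opened.

0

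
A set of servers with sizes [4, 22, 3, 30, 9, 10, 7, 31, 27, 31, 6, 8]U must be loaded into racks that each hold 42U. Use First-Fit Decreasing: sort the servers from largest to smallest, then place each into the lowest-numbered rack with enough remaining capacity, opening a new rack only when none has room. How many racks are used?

5 racks

Sorted descending: 31, 31, 30, 27, 22, 10, 9, 8, 7, 6, 4, 3.
31U → rack 1 (remaining 11U)
31U → rack 2 (remaining 11U)
30U → rack 3 (remaining 12U)
27U → rack 4 (remaining 15U)
22U → rack 5 (remaining 20U)
10U → rack 1 (remaining 1U)
9U → rack 2 (remaining 2U)
8U → rack 3 (remaining 4U)
7U → rack 4 (remaining 8U)
6U → rack 4 (remaining 2U)
4U → rack 3 (remaining 0U)
3U → rack 5 (remaining 17U)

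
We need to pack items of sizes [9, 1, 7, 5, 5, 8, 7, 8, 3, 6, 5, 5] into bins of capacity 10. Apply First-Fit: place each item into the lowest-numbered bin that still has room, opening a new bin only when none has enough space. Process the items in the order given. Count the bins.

9 → bin 1 (remaining 1)
1 → bin 1 (remaining 0)
7 → bin 2 (remaining 3)
5 → bin 3 (remaining 5)
5 → bin 3 (remaining 0)
8 → bin 4 (remaining 2)
7 → bin 5 (remaining 3)
8 → bin 6 (remaining 2)
3 → bin 2 (remaining 0)
6 → bin 7 (remaining 4)
5 → bin 8 (remaining 5)
5 → bin 8 (remaining 0)

8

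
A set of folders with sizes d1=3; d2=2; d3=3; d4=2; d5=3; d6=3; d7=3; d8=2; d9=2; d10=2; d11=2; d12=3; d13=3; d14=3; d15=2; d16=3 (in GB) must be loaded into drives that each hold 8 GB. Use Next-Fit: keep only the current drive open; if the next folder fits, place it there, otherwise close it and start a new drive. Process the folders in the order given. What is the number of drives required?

d1 (3 GB) → drive 1 (remaining 5 GB)
d2 (2 GB) → drive 1 (remaining 3 GB)
d3 (3 GB) → drive 1 (remaining 0 GB)
d4 (2 GB) → drive 2 (remaining 6 GB)
d5 (3 GB) → drive 2 (remaining 3 GB)
d6 (3 GB) → drive 2 (remaining 0 GB)
d7 (3 GB) → drive 3 (remaining 5 GB)
d8 (2 GB) → drive 3 (remaining 3 GB)
d9 (2 GB) → drive 3 (remaining 1 GB)
d10 (2 GB) → drive 4 (remaining 6 GB)
d11 (2 GB) → drive 4 (remaining 4 GB)
d12 (3 GB) → drive 4 (remaining 1 GB)
d13 (3 GB) → drive 5 (remaining 5 GB)
d14 (3 GB) → drive 5 (remaining 2 GB)
d15 (2 GB) → drive 5 (remaining 0 GB)
d16 (3 GB) → drive 6 (remaining 5 GB)
Final drives: [3,2,3] [2,3,3] [3,2,2] [2,2,3] [3,3,2] [3].

6 drives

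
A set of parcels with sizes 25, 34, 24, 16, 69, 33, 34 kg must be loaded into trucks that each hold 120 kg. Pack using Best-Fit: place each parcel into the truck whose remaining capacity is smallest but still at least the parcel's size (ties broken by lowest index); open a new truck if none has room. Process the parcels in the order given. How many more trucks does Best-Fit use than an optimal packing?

1

Best-Fit: [25,34,24,16] [69,33] [34] → 3 trucks.
Total size 235 kg; any packing needs at least ⌈235/120⌉ = 2 trucks.
An optimal packing achieves that bound: [69,34,16] [34,33,25,24] → 2 trucks.
Excess: 3 − 2 = 1.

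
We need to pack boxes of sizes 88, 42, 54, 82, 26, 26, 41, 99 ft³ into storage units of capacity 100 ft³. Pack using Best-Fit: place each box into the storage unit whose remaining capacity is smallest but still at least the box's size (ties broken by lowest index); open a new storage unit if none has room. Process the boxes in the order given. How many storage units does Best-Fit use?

storage unit 1: place 88 ft³, 12 ft³ left
storage unit 2: place 42 ft³, 58 ft³ left
storage unit 2: place 54 ft³, 4 ft³ left
storage unit 3: place 82 ft³, 18 ft³ left
storage unit 4: place 26 ft³, 74 ft³ left
storage unit 4: place 26 ft³, 48 ft³ left
storage unit 4: place 41 ft³, 7 ft³ left
storage unit 5: place 99 ft³, 1 ft³ left

5 storage units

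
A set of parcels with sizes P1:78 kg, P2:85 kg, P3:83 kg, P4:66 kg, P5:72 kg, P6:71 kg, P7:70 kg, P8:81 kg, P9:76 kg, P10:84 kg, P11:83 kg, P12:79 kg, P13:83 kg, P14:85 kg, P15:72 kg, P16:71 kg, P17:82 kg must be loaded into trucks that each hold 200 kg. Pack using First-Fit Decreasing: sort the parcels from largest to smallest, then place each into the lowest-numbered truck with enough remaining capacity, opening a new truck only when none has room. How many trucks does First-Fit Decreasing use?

Sorted descending: 85, 85, 84, 83, 83, 83, 82, 81, 79, 78, 76, 72, 72, 71, 71, 70, 66.
truck 1: place 85 kg, 115 kg left
truck 1: place 85 kg, 30 kg left
truck 2: place 84 kg, 116 kg left
truck 2: place 83 kg, 33 kg left
truck 3: place 83 kg, 117 kg left
truck 3: place 83 kg, 34 kg left
truck 4: place 82 kg, 118 kg left
truck 4: place 81 kg, 37 kg left
truck 5: place 79 kg, 121 kg left
truck 5: place 78 kg, 43 kg left
truck 6: place 76 kg, 124 kg left
truck 6: place 72 kg, 52 kg left
truck 7: place 72 kg, 128 kg left
truck 7: place 71 kg, 57 kg left
truck 8: place 71 kg, 129 kg left
truck 8: place 70 kg, 59 kg left
truck 9: place 66 kg, 134 kg left
Final trucks: [85,85] [84,83] [83,83] [82,81] [79,78] [76,72] [72,71] [71,70] [66].

9 trucks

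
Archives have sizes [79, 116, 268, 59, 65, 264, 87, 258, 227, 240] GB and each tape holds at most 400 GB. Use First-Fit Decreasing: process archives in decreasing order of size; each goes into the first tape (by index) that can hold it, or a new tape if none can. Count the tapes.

Sorted descending: 268, 264, 258, 240, 227, 116, 87, 79, 65, 59.
268 GB → tape 1 (remaining 132 GB)
264 GB → tape 2 (remaining 136 GB)
258 GB → tape 3 (remaining 142 GB)
240 GB → tape 4 (remaining 160 GB)
227 GB → tape 5 (remaining 173 GB)
116 GB → tape 1 (remaining 16 GB)
87 GB → tape 2 (remaining 49 GB)
79 GB → tape 3 (remaining 63 GB)
65 GB → tape 4 (remaining 95 GB)
59 GB → tape 3 (remaining 4 GB)
Final tapes: [268,116] [264,87] [258,79,59] [240,65] [227].

5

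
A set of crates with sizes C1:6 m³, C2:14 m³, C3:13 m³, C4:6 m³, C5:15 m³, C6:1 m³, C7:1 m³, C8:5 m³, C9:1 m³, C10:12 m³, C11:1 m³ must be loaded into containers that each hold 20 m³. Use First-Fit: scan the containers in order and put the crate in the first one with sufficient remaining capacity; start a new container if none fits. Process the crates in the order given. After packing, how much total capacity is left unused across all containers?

container 1: place C1 (6 m³), 14 m³ left
container 1: place C2 (14 m³), 0 m³ left
container 2: place C3 (13 m³), 7 m³ left
container 2: place C4 (6 m³), 1 m³ left
container 3: place C5 (15 m³), 5 m³ left
container 2: place C6 (1 m³), 0 m³ left
container 3: place C7 (1 m³), 4 m³ left
container 4: place C8 (5 m³), 15 m³ left
container 3: place C9 (1 m³), 3 m³ left
container 4: place C10 (12 m³), 3 m³ left
container 3: place C11 (1 m³), 2 m³ left
4 containers × 20 m³ = 80 m³; used 75 m³; unused 5 m³.

5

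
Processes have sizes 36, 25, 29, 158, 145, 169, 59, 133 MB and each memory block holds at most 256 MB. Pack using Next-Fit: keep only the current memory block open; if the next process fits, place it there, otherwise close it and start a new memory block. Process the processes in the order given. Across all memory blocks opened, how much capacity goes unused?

Put 36 MB in memory block 1; 220 MB remain.
Put 25 MB in memory block 1; 195 MB remain.
Put 29 MB in memory block 1; 166 MB remain.
Put 158 MB in memory block 1; 8 MB remain.
Put 145 MB in memory block 2; 111 MB remain.
Put 169 MB in memory block 3; 87 MB remain.
Put 59 MB in memory block 3; 28 MB remain.
Put 133 MB in memory block 4; 123 MB remain.
4 memory blocks × 256 MB = 1024 MB; used 754 MB; unused 270 MB.

270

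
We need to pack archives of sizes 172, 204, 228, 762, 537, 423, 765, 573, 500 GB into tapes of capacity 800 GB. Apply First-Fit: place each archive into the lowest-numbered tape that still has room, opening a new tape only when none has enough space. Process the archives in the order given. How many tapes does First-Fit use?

tape 1: place 172 GB, 628 GB left
tape 1: place 204 GB, 424 GB left
tape 1: place 228 GB, 196 GB left
tape 2: place 762 GB, 38 GB left
tape 3: place 537 GB, 263 GB left
tape 4: place 423 GB, 377 GB left
tape 5: place 765 GB, 35 GB left
tape 6: place 573 GB, 227 GB left
tape 7: place 500 GB, 300 GB left
Final tapes: [172,204,228] [762] [537] [423] [765] [573] [500].

7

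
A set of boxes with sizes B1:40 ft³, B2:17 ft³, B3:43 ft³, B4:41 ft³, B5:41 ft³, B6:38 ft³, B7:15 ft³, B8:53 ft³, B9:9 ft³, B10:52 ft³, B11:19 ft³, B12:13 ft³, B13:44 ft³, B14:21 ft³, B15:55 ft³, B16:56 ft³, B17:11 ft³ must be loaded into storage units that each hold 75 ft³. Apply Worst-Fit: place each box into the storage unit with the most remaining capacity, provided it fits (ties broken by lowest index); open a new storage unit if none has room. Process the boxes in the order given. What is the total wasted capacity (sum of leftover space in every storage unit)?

182

Put B1 (40 ft³) in storage unit 1; 35 ft³ remain.
Put B2 (17 ft³) in storage unit 1; 18 ft³ remain.
Put B3 (43 ft³) in storage unit 2; 32 ft³ remain.
Put B4 (41 ft³) in storage unit 3; 34 ft³ remain.
Put B5 (41 ft³) in storage unit 4; 34 ft³ remain.
Put B6 (38 ft³) in storage unit 5; 37 ft³ remain.
Put B7 (15 ft³) in storage unit 5; 22 ft³ remain.
Put B8 (53 ft³) in storage unit 6; 22 ft³ remain.
Put B9 (9 ft³) in storage unit 3; 25 ft³ remain.
Put B10 (52 ft³) in storage unit 7; 23 ft³ remain.
Put B11 (19 ft³) in storage unit 4; 15 ft³ remain.
Put B12 (13 ft³) in storage unit 2; 19 ft³ remain.
Put B13 (44 ft³) in storage unit 8; 31 ft³ remain.
Put B14 (21 ft³) in storage unit 8; 10 ft³ remain.
Put B15 (55 ft³) in storage unit 9; 20 ft³ remain.
Put B16 (56 ft³) in storage unit 10; 19 ft³ remain.
Put B17 (11 ft³) in storage unit 3; 14 ft³ remain.
10 storage units × 75 ft³ = 750 ft³; used 568 ft³; unused 182 ft³.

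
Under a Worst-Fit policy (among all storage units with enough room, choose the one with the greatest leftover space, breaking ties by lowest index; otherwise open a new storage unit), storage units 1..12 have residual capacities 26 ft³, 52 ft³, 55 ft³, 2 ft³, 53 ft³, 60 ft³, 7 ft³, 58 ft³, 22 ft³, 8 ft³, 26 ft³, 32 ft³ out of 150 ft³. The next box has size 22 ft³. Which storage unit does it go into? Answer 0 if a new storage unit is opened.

Storage units with room: storage unit 1 (26 ft³), storage unit 2 (52 ft³), storage unit 3 (55 ft³), storage unit 5 (53 ft³), storage unit 6 (60 ft³), storage unit 8 (58 ft³), storage unit 9 (22 ft³), storage unit 11 (26 ft³), storage unit 12 (32 ft³).
Most room is storage unit 6 with 60 ft³ free.

6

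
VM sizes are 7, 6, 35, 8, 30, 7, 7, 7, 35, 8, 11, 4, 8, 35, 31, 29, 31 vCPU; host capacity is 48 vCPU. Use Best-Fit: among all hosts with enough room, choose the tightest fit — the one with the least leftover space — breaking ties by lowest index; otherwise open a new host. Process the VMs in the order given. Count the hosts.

8 hosts

Put 7 vCPU in host 1; 41 vCPU remain.
Put 6 vCPU in host 1; 35 vCPU remain.
Put 35 vCPU in host 1; 0 vCPU remain.
Put 8 vCPU in host 2; 40 vCPU remain.
Put 30 vCPU in host 2; 10 vCPU remain.
Put 7 vCPU in host 2; 3 vCPU remain.
Put 7 vCPU in host 3; 41 vCPU remain.
Put 7 vCPU in host 3; 34 vCPU remain.
Put 35 vCPU in host 4; 13 vCPU remain.
Put 8 vCPU in host 4; 5 vCPU remain.
Put 11 vCPU in host 3; 23 vCPU remain.
Put 4 vCPU in host 4; 1 vCPU remain.
Put 8 vCPU in host 3; 15 vCPU remain.
Put 35 vCPU in host 5; 13 vCPU remain.
Put 31 vCPU in host 6; 17 vCPU remain.
Put 29 vCPU in host 7; 19 vCPU remain.
Put 31 vCPU in host 8; 17 vCPU remain.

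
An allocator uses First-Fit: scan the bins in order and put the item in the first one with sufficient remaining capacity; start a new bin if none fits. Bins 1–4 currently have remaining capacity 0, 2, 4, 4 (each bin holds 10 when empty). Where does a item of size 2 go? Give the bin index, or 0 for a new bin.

2

Bins with room: bin 2 (2), bin 3 (4), bin 4 (4).
The first with room is bin 2.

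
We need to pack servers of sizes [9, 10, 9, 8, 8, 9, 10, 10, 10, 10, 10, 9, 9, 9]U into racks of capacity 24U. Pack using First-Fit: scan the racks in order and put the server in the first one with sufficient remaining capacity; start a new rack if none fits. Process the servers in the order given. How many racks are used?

7

9U → rack 1 (remaining 15U)
10U → rack 1 (remaining 5U)
9U → rack 2 (remaining 15U)
8U → rack 2 (remaining 7U)
8U → rack 3 (remaining 16U)
9U → rack 3 (remaining 7U)
10U → rack 4 (remaining 14U)
10U → rack 4 (remaining 4U)
10U → rack 5 (remaining 14U)
10U → rack 5 (remaining 4U)
10U → rack 6 (remaining 14U)
9U → rack 6 (remaining 5U)
9U → rack 7 (remaining 15U)
9U → rack 7 (remaining 6U)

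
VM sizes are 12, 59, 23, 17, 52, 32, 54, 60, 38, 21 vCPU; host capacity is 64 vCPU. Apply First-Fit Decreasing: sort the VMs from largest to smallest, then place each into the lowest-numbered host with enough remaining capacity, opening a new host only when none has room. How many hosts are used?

Sorted descending: 60, 59, 54, 52, 38, 32, 23, 21, 17, 12.
60 vCPU → host 1 (remaining 4 vCPU)
59 vCPU → host 2 (remaining 5 vCPU)
54 vCPU → host 3 (remaining 10 vCPU)
52 vCPU → host 4 (remaining 12 vCPU)
38 vCPU → host 5 (remaining 26 vCPU)
32 vCPU → host 6 (remaining 32 vCPU)
23 vCPU → host 5 (remaining 3 vCPU)
21 vCPU → host 6 (remaining 11 vCPU)
17 vCPU → host 7 (remaining 47 vCPU)
12 vCPU → host 4 (remaining 0 vCPU)

7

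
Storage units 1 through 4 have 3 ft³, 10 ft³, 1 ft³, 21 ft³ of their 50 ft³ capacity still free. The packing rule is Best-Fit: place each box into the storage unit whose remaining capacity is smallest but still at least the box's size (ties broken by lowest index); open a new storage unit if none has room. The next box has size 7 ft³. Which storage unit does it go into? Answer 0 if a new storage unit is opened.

2

Storage units with room: storage unit 2 (10 ft³), storage unit 4 (21 ft³).
Tightest fit is storage unit 2 with 10 ft³ free.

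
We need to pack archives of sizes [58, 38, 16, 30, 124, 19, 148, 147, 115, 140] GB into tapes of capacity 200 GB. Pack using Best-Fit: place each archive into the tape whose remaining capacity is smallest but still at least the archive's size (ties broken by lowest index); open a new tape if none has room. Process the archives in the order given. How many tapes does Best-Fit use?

tape 1: place 58 GB, 142 GB left
tape 1: place 38 GB, 104 GB left
tape 1: place 16 GB, 88 GB left
tape 1: place 30 GB, 58 GB left
tape 2: place 124 GB, 76 GB left
tape 1: place 19 GB, 39 GB left
tape 3: place 148 GB, 52 GB left
tape 4: place 147 GB, 53 GB left
tape 5: place 115 GB, 85 GB left
tape 6: place 140 GB, 60 GB left
Final tapes: [58,38,16,30,19] [124] [148] [147] [115] [140].

6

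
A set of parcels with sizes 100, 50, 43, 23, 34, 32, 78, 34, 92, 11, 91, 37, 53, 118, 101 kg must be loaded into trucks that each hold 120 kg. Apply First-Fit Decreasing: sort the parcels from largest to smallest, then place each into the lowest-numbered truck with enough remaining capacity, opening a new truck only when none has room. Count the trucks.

9

Sorted descending: 118, 101, 100, 92, 91, 78, 53, 50, 43, 37, 34, 34, 32, 23, 11.
118 kg → truck 1 (remaining 2 kg)
101 kg → truck 2 (remaining 19 kg)
100 kg → truck 3 (remaining 20 kg)
92 kg → truck 4 (remaining 28 kg)
91 kg → truck 5 (remaining 29 kg)
78 kg → truck 6 (remaining 42 kg)
53 kg → truck 7 (remaining 67 kg)
50 kg → truck 7 (remaining 17 kg)
43 kg → truck 8 (remaining 77 kg)
37 kg → truck 6 (remaining 5 kg)
34 kg → truck 8 (remaining 43 kg)
34 kg → truck 8 (remaining 9 kg)
32 kg → truck 9 (remaining 88 kg)
23 kg → truck 4 (remaining 5 kg)
11 kg → truck 2 (remaining 8 kg)
Final trucks: [118] [101,11] [100] [92,23] [91] [78,37] [53,50] [43,34,34] [32].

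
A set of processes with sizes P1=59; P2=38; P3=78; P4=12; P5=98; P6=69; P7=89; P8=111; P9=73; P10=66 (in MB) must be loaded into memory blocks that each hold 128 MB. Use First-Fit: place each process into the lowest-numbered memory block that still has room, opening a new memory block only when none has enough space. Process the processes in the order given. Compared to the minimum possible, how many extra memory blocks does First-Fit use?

First-Fit: [59,38,12] [78] [98] [69] [89] [111] [73] [66] → 8 memory blocks.
7 processes exceed 64 MB (half the capacity), and no two of those can share a memory block, so at least 7 memory blocks are needed.
An optimal packing achieves that bound: [111,12] [98] [89,38] [78] [73] [69,59] [66] → 7 memory blocks.
Excess: 8 − 7 = 1.

1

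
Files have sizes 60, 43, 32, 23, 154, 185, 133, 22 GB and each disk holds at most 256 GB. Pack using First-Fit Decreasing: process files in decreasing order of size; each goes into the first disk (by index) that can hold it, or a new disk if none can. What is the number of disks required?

Sorted descending: 185, 154, 133, 60, 43, 32, 23, 22.
Put 185 GB in disk 1; 71 GB remain.
Put 154 GB in disk 2; 102 GB remain.
Put 133 GB in disk 3; 123 GB remain.
Put 60 GB in disk 1; 11 GB remain.
Put 43 GB in disk 2; 59 GB remain.
Put 32 GB in disk 2; 27 GB remain.
Put 23 GB in disk 2; 4 GB remain.
Put 22 GB in disk 3; 101 GB remain.
Final disks: [185,60] [154,43,32,23] [133,22].

3 disks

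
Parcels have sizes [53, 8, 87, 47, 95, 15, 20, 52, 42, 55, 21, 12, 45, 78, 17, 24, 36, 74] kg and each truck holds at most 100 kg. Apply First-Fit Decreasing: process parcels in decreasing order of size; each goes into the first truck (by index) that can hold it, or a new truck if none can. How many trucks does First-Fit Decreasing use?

8 trucks

Sorted descending: 95, 87, 78, 74, 55, 53, 52, 47, 45, 42, 36, 24, 21, 20, 17, 15, 12, 8.
Put 95 kg in truck 1; 5 kg remain.
Put 87 kg in truck 2; 13 kg remain.
Put 78 kg in truck 3; 22 kg remain.
Put 74 kg in truck 4; 26 kg remain.
Put 55 kg in truck 5; 45 kg remain.
Put 53 kg in truck 6; 47 kg remain.
Put 52 kg in truck 7; 48 kg remain.
Put 47 kg in truck 6; 0 kg remain.
Put 45 kg in truck 5; 0 kg remain.
Put 42 kg in truck 7; 6 kg remain.
Put 36 kg in truck 8; 64 kg remain.
Put 24 kg in truck 4; 2 kg remain.
Put 21 kg in truck 3; 1 kg remain.
Put 20 kg in truck 8; 44 kg remain.
Put 17 kg in truck 8; 27 kg remain.
Put 15 kg in truck 8; 12 kg remain.
Put 12 kg in truck 2; 1 kg remain.
Put 8 kg in truck 8; 4 kg remain.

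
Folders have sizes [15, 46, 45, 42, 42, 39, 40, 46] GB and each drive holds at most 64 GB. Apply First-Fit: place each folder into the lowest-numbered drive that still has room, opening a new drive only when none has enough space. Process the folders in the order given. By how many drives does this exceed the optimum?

0

First-Fit: [15,46] [45] [42] [42] [39] [40] [46] → 7 drives.
7 folders exceed 32 GB (half the capacity), and no two of those can share a drive, so at least 7 drives are needed.
So 7 is already optimal.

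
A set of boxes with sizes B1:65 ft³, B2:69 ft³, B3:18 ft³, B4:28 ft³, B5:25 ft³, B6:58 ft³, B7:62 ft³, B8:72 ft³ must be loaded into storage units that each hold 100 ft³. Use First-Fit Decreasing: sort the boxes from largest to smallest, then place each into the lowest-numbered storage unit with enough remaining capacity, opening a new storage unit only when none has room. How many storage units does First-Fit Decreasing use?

Sorted descending: 72, 69, 65, 62, 58, 28, 25, 18.
Put 72 ft³ in storage unit 1; 28 ft³ remain.
Put 69 ft³ in storage unit 2; 31 ft³ remain.
Put 65 ft³ in storage unit 3; 35 ft³ remain.
Put 62 ft³ in storage unit 4; 38 ft³ remain.
Put 58 ft³ in storage unit 5; 42 ft³ remain.
Put 28 ft³ in storage unit 1; 0 ft³ remain.
Put 25 ft³ in storage unit 2; 6 ft³ remain.
Put 18 ft³ in storage unit 3; 17 ft³ remain.
Final storage units: [72,28] [69,25] [65,18] [62] [58].

5 storage units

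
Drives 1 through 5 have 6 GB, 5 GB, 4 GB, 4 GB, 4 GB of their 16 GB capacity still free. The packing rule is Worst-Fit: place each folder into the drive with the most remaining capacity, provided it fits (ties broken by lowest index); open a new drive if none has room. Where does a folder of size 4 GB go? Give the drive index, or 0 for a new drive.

Drives with room: drive 1 (6 GB), drive 2 (5 GB), drive 3 (4 GB), drive 4 (4 GB), drive 5 (4 GB).
Most room is drive 1 with 6 GB free.

1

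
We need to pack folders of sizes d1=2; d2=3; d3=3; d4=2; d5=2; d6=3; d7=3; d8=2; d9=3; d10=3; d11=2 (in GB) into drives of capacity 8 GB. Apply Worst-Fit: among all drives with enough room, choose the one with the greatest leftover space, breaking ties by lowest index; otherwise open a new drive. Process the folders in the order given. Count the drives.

4

Put d1 (2 GB) in drive 1; 6 GB remain.
Put d2 (3 GB) in drive 1; 3 GB remain.
Put d3 (3 GB) in drive 1; 0 GB remain.
Put d4 (2 GB) in drive 2; 6 GB remain.
Put d5 (2 GB) in drive 2; 4 GB remain.
Put d6 (3 GB) in drive 2; 1 GB remain.
Put d7 (3 GB) in drive 3; 5 GB remain.
Put d8 (2 GB) in drive 3; 3 GB remain.
Put d9 (3 GB) in drive 3; 0 GB remain.
Put d10 (3 GB) in drive 4; 5 GB remain.
Put d11 (2 GB) in drive 4; 3 GB remain.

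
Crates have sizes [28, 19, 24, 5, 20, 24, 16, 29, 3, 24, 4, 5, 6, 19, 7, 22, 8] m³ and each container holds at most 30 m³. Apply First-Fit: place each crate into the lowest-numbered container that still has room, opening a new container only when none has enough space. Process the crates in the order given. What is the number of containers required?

10

Put 28 m³ in container 1; 2 m³ remain.
Put 19 m³ in container 2; 11 m³ remain.
Put 24 m³ in container 3; 6 m³ remain.
Put 5 m³ in container 2; 6 m³ remain.
Put 20 m³ in container 4; 10 m³ remain.
Put 24 m³ in container 5; 6 m³ remain.
Put 16 m³ in container 6; 14 m³ remain.
Put 29 m³ in container 7; 1 m³ remain.
Put 3 m³ in container 2; 3 m³ remain.
Put 24 m³ in container 8; 6 m³ remain.
Put 4 m³ in container 3; 2 m³ remain.
Put 5 m³ in container 4; 5 m³ remain.
Put 6 m³ in container 5; 0 m³ remain.
Put 19 m³ in container 9; 11 m³ remain.
Put 7 m³ in container 6; 7 m³ remain.
Put 22 m³ in container 10; 8 m³ remain.
Put 8 m³ in container 9; 3 m³ remain.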